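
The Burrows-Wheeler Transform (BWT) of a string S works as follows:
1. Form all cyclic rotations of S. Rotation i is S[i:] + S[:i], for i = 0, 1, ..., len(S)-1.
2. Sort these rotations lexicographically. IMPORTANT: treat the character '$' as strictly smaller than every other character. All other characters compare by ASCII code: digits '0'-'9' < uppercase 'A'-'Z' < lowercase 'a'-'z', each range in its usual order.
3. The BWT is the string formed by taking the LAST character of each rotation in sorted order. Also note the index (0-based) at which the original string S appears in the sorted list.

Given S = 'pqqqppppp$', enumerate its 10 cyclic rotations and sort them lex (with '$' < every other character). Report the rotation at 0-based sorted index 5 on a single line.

All 10 rotations (rotation i = S[i:]+S[:i]):
  rot[0] = pqqqppppp$
  rot[1] = qqqppppp$p
  rot[2] = qqppppp$pq
  rot[3] = qppppp$pqq
  rot[4] = ppppp$pqqq
  rot[5] = pppp$pqqqp
  rot[6] = ppp$pqqqpp
  rot[7] = pp$pqqqppp
  rot[8] = p$pqqqpppp
  rot[9] = $pqqqppppp
Sorted (with $ < everything):
  sorted[0] = $pqqqppppp
  sorted[1] = p$pqqqpppp
  sorted[2] = pp$pqqqppp
  sorted[3] = ppp$pqqqpp
  sorted[4] = pppp$pqqqp
  sorted[5] = ppppp$pqqq
  sorted[6] = pqqqppppp$
  sorted[7] = qppppp$pqq
  sorted[8] = qqppppp$pq
  sorted[9] = qqqppppp$p
sorted[5] = ppppp$pqqq

Answer: ppppp$pqqq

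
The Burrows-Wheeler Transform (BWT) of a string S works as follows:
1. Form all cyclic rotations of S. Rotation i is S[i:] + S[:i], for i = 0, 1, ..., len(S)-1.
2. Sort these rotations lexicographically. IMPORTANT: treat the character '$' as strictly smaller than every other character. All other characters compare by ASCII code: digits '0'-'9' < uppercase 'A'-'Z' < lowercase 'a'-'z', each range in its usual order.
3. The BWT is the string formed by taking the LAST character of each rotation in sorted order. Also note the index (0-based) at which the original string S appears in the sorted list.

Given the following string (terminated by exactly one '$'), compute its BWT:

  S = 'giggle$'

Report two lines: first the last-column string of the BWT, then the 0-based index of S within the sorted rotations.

All 7 rotations (rotation i = S[i:]+S[:i]):
  rot[0] = giggle$
  rot[1] = iggle$g
  rot[2] = ggle$gi
  rot[3] = gle$gig
  rot[4] = le$gigg
  rot[5] = e$giggl
  rot[6] = $giggle
Sorted (with $ < everything):
  sorted[0] = $giggle  (last char: 'e')
  sorted[1] = e$giggl  (last char: 'l')
  sorted[2] = ggle$gi  (last char: 'i')
  sorted[3] = giggle$  (last char: '$')
  sorted[4] = gle$gig  (last char: 'g')
  sorted[5] = iggle$g  (last char: 'g')
  sorted[6] = le$gigg  (last char: 'g')
Last column: eli$ggg
Original string S is at sorted index 3

Answer: eli$ggg
3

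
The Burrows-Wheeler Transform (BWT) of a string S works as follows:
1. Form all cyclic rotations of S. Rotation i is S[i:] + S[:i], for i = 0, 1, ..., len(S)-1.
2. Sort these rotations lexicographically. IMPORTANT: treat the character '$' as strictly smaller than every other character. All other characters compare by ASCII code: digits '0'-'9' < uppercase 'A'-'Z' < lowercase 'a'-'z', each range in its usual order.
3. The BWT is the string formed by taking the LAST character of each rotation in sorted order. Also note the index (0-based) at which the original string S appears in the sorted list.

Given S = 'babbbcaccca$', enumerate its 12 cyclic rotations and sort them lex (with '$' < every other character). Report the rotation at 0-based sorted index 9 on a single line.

All 12 rotations (rotation i = S[i:]+S[:i]):
  rot[0] = babbbcaccca$
  rot[1] = abbbcaccca$b
  rot[2] = bbbcaccca$ba
  rot[3] = bbcaccca$bab
  rot[4] = bcaccca$babb
  rot[5] = caccca$babbb
  rot[6] = accca$babbbc
  rot[7] = ccca$babbbca
  rot[8] = cca$babbbcac
  rot[9] = ca$babbbcacc
  rot[10] = a$babbbcaccc
  rot[11] = $babbbcaccca
Sorted (with $ < everything):
  sorted[0] = $babbbcaccca
  sorted[1] = a$babbbcaccc
  sorted[2] = abbbcaccca$b
  sorted[3] = accca$babbbc
  sorted[4] = babbbcaccca$
  sorted[5] = bbbcaccca$ba
  sorted[6] = bbcaccca$bab
  sorted[7] = bcaccca$babb
  sorted[8] = ca$babbbcacc
  sorted[9] = caccca$babbb
  sorted[10] = cca$babbbcac
  sorted[11] = ccca$babbbca
sorted[9] = caccca$babbb

Answer: caccca$babbb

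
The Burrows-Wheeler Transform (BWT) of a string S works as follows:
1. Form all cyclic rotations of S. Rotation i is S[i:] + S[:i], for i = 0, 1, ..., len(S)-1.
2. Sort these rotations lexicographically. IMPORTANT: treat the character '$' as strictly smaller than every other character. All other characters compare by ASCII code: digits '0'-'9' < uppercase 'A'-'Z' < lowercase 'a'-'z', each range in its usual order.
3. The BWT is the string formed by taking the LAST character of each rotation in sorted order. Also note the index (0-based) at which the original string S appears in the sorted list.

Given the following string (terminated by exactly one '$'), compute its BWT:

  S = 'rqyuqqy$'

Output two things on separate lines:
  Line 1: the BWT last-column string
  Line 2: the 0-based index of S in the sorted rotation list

Answer: yuqr$yqq
4

Derivation:
All 8 rotations (rotation i = S[i:]+S[:i]):
  rot[0] = rqyuqqy$
  rot[1] = qyuqqy$r
  rot[2] = yuqqy$rq
  rot[3] = uqqy$rqy
  rot[4] = qqy$rqyu
  rot[5] = qy$rqyuq
  rot[6] = y$rqyuqq
  rot[7] = $rqyuqqy
Sorted (with $ < everything):
  sorted[0] = $rqyuqqy  (last char: 'y')
  sorted[1] = qqy$rqyu  (last char: 'u')
  sorted[2] = qy$rqyuq  (last char: 'q')
  sorted[3] = qyuqqy$r  (last char: 'r')
  sorted[4] = rqyuqqy$  (last char: '$')
  sorted[5] = uqqy$rqy  (last char: 'y')
  sorted[6] = y$rqyuqq  (last char: 'q')
  sorted[7] = yuqqy$rq  (last char: 'q')
Last column: yuqr$yqq
Original string S is at sorted index 4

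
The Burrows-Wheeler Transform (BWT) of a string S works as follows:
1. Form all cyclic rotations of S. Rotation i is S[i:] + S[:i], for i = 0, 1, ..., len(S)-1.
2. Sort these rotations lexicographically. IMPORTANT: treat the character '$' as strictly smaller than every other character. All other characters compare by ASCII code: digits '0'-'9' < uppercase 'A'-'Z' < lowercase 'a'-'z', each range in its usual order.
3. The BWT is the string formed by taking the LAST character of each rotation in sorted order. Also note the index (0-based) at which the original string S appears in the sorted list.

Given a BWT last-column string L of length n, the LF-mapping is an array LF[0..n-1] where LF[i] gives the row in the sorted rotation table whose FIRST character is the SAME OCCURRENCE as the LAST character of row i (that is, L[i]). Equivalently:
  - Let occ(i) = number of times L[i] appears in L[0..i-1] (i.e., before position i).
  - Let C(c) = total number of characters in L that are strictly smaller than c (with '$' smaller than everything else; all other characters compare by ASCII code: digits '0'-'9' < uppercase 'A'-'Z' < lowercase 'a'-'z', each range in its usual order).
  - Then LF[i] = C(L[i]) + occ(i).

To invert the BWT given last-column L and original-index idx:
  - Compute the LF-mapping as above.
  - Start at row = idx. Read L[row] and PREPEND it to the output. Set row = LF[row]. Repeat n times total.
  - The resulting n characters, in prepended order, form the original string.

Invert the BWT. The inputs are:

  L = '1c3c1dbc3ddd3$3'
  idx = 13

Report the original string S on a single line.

Answer: dcb3dd3dc313c1$

Derivation:
LF mapping: 1 8 3 9 2 11 7 10 4 12 13 14 5 0 6
Walk LF starting at row 13, prepending L[row]:
  step 1: row=13, L[13]='$', prepend. Next row=LF[13]=0
  step 2: row=0, L[0]='1', prepend. Next row=LF[0]=1
  step 3: row=1, L[1]='c', prepend. Next row=LF[1]=8
  step 4: row=8, L[8]='3', prepend. Next row=LF[8]=4
  step 5: row=4, L[4]='1', prepend. Next row=LF[4]=2
  step 6: row=2, L[2]='3', prepend. Next row=LF[2]=3
  step 7: row=3, L[3]='c', prepend. Next row=LF[3]=9
  step 8: row=9, L[9]='d', prepend. Next row=LF[9]=12
  step 9: row=12, L[12]='3', prepend. Next row=LF[12]=5
  step 10: row=5, L[5]='d', prepend. Next row=LF[5]=11
  step 11: row=11, L[11]='d', prepend. Next row=LF[11]=14
  step 12: row=14, L[14]='3', prepend. Next row=LF[14]=6
  step 13: row=6, L[6]='b', prepend. Next row=LF[6]=7
  step 14: row=7, L[7]='c', prepend. Next row=LF[7]=10
  step 15: row=10, L[10]='d', prepend. Next row=LF[10]=13
Reversed output: dcb3dd3dc313c1$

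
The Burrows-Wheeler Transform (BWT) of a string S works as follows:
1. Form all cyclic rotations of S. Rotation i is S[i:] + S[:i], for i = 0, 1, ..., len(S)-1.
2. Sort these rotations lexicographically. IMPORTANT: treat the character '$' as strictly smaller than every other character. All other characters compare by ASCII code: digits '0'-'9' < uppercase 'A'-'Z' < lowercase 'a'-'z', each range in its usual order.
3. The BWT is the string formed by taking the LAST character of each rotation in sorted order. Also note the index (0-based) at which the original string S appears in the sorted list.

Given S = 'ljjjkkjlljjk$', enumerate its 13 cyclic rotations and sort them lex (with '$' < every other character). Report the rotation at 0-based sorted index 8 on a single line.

Answer: kjlljjk$ljjjk

Derivation:
All 13 rotations (rotation i = S[i:]+S[:i]):
  rot[0] = ljjjkkjlljjk$
  rot[1] = jjjkkjlljjk$l
  rot[2] = jjkkjlljjk$lj
  rot[3] = jkkjlljjk$ljj
  rot[4] = kkjlljjk$ljjj
  rot[5] = kjlljjk$ljjjk
  rot[6] = jlljjk$ljjjkk
  rot[7] = lljjk$ljjjkkj
  rot[8] = ljjk$ljjjkkjl
  rot[9] = jjk$ljjjkkjll
  rot[10] = jk$ljjjkkjllj
  rot[11] = k$ljjjkkjlljj
  rot[12] = $ljjjkkjlljjk
Sorted (with $ < everything):
  sorted[0] = $ljjjkkjlljjk
  sorted[1] = jjjkkjlljjk$l
  sorted[2] = jjk$ljjjkkjll
  sorted[3] = jjkkjlljjk$lj
  sorted[4] = jk$ljjjkkjllj
  sorted[5] = jkkjlljjk$ljj
  sorted[6] = jlljjk$ljjjkk
  sorted[7] = k$ljjjkkjlljj
  sorted[8] = kjlljjk$ljjjk
  sorted[9] = kkjlljjk$ljjj
  sorted[10] = ljjjkkjlljjk$
  sorted[11] = ljjk$ljjjkkjl
  sorted[12] = lljjk$ljjjkkj
sorted[8] = kjlljjk$ljjjk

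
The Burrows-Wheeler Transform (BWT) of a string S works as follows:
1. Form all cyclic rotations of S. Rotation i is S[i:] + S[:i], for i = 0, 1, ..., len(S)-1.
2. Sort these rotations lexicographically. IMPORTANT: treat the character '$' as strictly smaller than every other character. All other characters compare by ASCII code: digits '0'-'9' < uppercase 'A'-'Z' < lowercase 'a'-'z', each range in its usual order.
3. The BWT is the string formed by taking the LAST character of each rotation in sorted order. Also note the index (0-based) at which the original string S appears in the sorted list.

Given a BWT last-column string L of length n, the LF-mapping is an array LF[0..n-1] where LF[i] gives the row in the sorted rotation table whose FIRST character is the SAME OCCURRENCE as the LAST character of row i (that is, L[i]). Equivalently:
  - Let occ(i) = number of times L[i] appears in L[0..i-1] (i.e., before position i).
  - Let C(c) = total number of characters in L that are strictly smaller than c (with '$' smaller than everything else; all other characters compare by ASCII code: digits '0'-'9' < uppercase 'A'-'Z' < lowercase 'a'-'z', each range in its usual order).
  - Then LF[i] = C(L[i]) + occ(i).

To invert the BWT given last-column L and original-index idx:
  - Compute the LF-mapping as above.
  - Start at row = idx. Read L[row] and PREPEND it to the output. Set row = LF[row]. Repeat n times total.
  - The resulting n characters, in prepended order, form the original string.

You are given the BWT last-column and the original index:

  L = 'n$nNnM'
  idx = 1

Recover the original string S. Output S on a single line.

Answer: MnnNn$

Derivation:
LF mapping: 3 0 4 2 5 1
Walk LF starting at row 1, prepending L[row]:
  step 1: row=1, L[1]='$', prepend. Next row=LF[1]=0
  step 2: row=0, L[0]='n', prepend. Next row=LF[0]=3
  step 3: row=3, L[3]='N', prepend. Next row=LF[3]=2
  step 4: row=2, L[2]='n', prepend. Next row=LF[2]=4
  step 5: row=4, L[4]='n', prepend. Next row=LF[4]=5
  step 6: row=5, L[5]='M', prepend. Next row=LF[5]=1
Reversed output: MnnNn$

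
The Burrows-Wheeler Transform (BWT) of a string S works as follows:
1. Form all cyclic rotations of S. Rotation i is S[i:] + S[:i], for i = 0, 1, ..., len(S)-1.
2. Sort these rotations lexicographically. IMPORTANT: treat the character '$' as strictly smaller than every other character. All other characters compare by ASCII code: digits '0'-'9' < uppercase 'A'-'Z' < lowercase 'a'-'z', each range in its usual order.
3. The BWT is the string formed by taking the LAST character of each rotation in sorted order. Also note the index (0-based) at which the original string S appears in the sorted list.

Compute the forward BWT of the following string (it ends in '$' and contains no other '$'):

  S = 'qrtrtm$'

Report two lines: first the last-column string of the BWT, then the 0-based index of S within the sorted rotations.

Answer: mt$tqrr
2

Derivation:
All 7 rotations (rotation i = S[i:]+S[:i]):
  rot[0] = qrtrtm$
  rot[1] = rtrtm$q
  rot[2] = trtm$qr
  rot[3] = rtm$qrt
  rot[4] = tm$qrtr
  rot[5] = m$qrtrt
  rot[6] = $qrtrtm
Sorted (with $ < everything):
  sorted[0] = $qrtrtm  (last char: 'm')
  sorted[1] = m$qrtrt  (last char: 't')
  sorted[2] = qrtrtm$  (last char: '$')
  sorted[3] = rtm$qrt  (last char: 't')
  sorted[4] = rtrtm$q  (last char: 'q')
  sorted[5] = tm$qrtr  (last char: 'r')
  sorted[6] = trtm$qr  (last char: 'r')
Last column: mt$tqrr
Original string S is at sorted index 2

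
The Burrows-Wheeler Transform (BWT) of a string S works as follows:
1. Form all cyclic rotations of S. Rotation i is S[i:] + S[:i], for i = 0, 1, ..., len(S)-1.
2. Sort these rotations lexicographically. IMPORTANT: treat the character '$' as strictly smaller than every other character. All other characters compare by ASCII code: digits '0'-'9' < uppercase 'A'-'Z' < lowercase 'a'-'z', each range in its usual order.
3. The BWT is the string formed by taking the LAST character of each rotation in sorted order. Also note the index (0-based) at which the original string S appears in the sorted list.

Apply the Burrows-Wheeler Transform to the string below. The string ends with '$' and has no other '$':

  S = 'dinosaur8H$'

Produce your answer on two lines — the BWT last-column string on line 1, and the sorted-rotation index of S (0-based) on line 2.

All 11 rotations (rotation i = S[i:]+S[:i]):
  rot[0] = dinosaur8H$
  rot[1] = inosaur8H$d
  rot[2] = nosaur8H$di
  rot[3] = osaur8H$din
  rot[4] = saur8H$dino
  rot[5] = aur8H$dinos
  rot[6] = ur8H$dinosa
  rot[7] = r8H$dinosau
  rot[8] = 8H$dinosaur
  rot[9] = H$dinosaur8
  rot[10] = $dinosaur8H
Sorted (with $ < everything):
  sorted[0] = $dinosaur8H  (last char: 'H')
  sorted[1] = 8H$dinosaur  (last char: 'r')
  sorted[2] = H$dinosaur8  (last char: '8')
  sorted[3] = aur8H$dinos  (last char: 's')
  sorted[4] = dinosaur8H$  (last char: '$')
  sorted[5] = inosaur8H$d  (last char: 'd')
  sorted[6] = nosaur8H$di  (last char: 'i')
  sorted[7] = osaur8H$din  (last char: 'n')
  sorted[8] = r8H$dinosau  (last char: 'u')
  sorted[9] = saur8H$dino  (last char: 'o')
  sorted[10] = ur8H$dinosa  (last char: 'a')
Last column: Hr8s$dinuoa
Original string S is at sorted index 4

Answer: Hr8s$dinuoa
4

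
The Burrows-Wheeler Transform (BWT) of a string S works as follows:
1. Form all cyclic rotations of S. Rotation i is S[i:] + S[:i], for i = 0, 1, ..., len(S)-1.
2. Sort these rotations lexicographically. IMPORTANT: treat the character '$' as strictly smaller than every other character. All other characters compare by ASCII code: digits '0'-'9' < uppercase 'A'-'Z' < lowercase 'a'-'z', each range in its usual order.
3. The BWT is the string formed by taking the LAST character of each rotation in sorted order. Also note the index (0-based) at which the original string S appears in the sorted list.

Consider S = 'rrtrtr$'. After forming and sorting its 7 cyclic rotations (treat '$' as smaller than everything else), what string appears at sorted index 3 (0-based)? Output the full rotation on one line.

Answer: rtr$rrt

Derivation:
All 7 rotations (rotation i = S[i:]+S[:i]):
  rot[0] = rrtrtr$
  rot[1] = rtrtr$r
  rot[2] = trtr$rr
  rot[3] = rtr$rrt
  rot[4] = tr$rrtr
  rot[5] = r$rrtrt
  rot[6] = $rrtrtr
Sorted (with $ < everything):
  sorted[0] = $rrtrtr
  sorted[1] = r$rrtrt
  sorted[2] = rrtrtr$
  sorted[3] = rtr$rrt
  sorted[4] = rtrtr$r
  sorted[5] = tr$rrtr
  sorted[6] = trtr$rr
sorted[3] = rtr$rrt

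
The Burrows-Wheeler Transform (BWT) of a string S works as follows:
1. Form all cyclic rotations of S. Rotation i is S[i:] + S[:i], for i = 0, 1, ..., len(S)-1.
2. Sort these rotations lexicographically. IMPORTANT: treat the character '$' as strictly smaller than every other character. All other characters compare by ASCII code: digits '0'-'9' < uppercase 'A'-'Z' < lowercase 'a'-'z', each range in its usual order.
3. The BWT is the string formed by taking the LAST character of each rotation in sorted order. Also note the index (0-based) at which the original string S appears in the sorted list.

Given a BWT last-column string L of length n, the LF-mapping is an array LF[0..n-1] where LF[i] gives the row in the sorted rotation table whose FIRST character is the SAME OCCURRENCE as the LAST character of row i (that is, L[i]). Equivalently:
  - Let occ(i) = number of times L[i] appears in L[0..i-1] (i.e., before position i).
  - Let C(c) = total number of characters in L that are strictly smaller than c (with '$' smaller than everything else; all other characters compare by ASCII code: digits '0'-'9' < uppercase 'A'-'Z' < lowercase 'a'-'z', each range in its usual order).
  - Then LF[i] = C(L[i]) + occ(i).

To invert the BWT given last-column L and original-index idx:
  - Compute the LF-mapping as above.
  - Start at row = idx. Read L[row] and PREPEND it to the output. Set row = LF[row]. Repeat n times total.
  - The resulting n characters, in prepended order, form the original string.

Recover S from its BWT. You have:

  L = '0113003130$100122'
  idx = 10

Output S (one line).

Answer: 1130023023100110$

Derivation:
LF mapping: 1 7 8 14 2 3 15 9 16 4 0 10 5 6 11 12 13
Walk LF starting at row 10, prepending L[row]:
  step 1: row=10, L[10]='$', prepend. Next row=LF[10]=0
  step 2: row=0, L[0]='0', prepend. Next row=LF[0]=1
  step 3: row=1, L[1]='1', prepend. Next row=LF[1]=7
  step 4: row=7, L[7]='1', prepend. Next row=LF[7]=9
  step 5: row=9, L[9]='0', prepend. Next row=LF[9]=4
  step 6: row=4, L[4]='0', prepend. Next row=LF[4]=2
  step 7: row=2, L[2]='1', prepend. Next row=LF[2]=8
  step 8: row=8, L[8]='3', prepend. Next row=LF[8]=16
  step 9: row=16, L[16]='2', prepend. Next row=LF[16]=13
  step 10: row=13, L[13]='0', prepend. Next row=LF[13]=6
  step 11: row=6, L[6]='3', prepend. Next row=LF[6]=15
  step 12: row=15, L[15]='2', prepend. Next row=LF[15]=12
  step 13: row=12, L[12]='0', prepend. Next row=LF[12]=5
  step 14: row=5, L[5]='0', prepend. Next row=LF[5]=3
  step 15: row=3, L[3]='3', prepend. Next row=LF[3]=14
  step 16: row=14, L[14]='1', prepend. Next row=LF[14]=11
  step 17: row=11, L[11]='1', prepend. Next row=LF[11]=10
Reversed output: 1130023023100110$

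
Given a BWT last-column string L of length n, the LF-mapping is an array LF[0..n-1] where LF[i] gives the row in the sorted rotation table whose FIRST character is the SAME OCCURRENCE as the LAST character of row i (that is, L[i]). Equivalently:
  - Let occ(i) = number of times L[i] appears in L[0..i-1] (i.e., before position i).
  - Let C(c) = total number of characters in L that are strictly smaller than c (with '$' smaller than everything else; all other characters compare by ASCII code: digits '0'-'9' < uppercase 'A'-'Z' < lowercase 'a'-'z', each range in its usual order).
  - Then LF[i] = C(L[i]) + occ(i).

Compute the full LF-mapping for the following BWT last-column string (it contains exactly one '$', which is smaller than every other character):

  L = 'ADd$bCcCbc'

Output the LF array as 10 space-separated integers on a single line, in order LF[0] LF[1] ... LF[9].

Answer: 1 4 9 0 5 2 7 3 6 8

Derivation:
Char counts: '$':1, 'A':1, 'C':2, 'D':1, 'b':2, 'c':2, 'd':1
C (first-col start): C('$')=0, C('A')=1, C('C')=2, C('D')=4, C('b')=5, C('c')=7, C('d')=9
L[0]='A': occ=0, LF[0]=C('A')+0=1+0=1
L[1]='D': occ=0, LF[1]=C('D')+0=4+0=4
L[2]='d': occ=0, LF[2]=C('d')+0=9+0=9
L[3]='$': occ=0, LF[3]=C('$')+0=0+0=0
L[4]='b': occ=0, LF[4]=C('b')+0=5+0=5
L[5]='C': occ=0, LF[5]=C('C')+0=2+0=2
L[6]='c': occ=0, LF[6]=C('c')+0=7+0=7
L[7]='C': occ=1, LF[7]=C('C')+1=2+1=3
L[8]='b': occ=1, LF[8]=C('b')+1=5+1=6
L[9]='c': occ=1, LF[9]=C('c')+1=7+1=8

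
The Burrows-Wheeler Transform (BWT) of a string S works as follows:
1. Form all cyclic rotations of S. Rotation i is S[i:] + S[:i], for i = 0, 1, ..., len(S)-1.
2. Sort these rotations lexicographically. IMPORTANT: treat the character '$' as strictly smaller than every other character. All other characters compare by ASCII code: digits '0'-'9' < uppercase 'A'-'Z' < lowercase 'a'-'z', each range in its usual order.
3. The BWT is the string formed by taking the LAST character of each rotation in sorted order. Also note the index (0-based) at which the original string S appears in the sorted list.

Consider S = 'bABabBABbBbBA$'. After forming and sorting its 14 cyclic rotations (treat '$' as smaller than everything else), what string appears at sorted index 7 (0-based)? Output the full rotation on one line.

Answer: BbBA$bABabBABb

Derivation:
All 14 rotations (rotation i = S[i:]+S[:i]):
  rot[0] = bABabBABbBbBA$
  rot[1] = ABabBABbBbBA$b
  rot[2] = BabBABbBbBA$bA
  rot[3] = abBABbBbBA$bAB
  rot[4] = bBABbBbBA$bABa
  rot[5] = BABbBbBA$bABab
  rot[6] = ABbBbBA$bABabB
  rot[7] = BbBbBA$bABabBA
  rot[8] = bBbBA$bABabBAB
  rot[9] = BbBA$bABabBABb
  rot[10] = bBA$bABabBABbB
  rot[11] = BA$bABabBABbBb
  rot[12] = A$bABabBABbBbB
  rot[13] = $bABabBABbBbBA
Sorted (with $ < everything):
  sorted[0] = $bABabBABbBbBA
  sorted[1] = A$bABabBABbBbB
  sorted[2] = ABabBABbBbBA$b
  sorted[3] = ABbBbBA$bABabB
  sorted[4] = BA$bABabBABbBb
  sorted[5] = BABbBbBA$bABab
  sorted[6] = BabBABbBbBA$bA
  sorted[7] = BbBA$bABabBABb
  sorted[8] = BbBbBA$bABabBA
  sorted[9] = abBABbBbBA$bAB
  sorted[10] = bABabBABbBbBA$
  sorted[11] = bBA$bABabBABbB
  sorted[12] = bBABbBbBA$bABa
  sorted[13] = bBbBA$bABabBAB
sorted[7] = BbBA$bABabBABb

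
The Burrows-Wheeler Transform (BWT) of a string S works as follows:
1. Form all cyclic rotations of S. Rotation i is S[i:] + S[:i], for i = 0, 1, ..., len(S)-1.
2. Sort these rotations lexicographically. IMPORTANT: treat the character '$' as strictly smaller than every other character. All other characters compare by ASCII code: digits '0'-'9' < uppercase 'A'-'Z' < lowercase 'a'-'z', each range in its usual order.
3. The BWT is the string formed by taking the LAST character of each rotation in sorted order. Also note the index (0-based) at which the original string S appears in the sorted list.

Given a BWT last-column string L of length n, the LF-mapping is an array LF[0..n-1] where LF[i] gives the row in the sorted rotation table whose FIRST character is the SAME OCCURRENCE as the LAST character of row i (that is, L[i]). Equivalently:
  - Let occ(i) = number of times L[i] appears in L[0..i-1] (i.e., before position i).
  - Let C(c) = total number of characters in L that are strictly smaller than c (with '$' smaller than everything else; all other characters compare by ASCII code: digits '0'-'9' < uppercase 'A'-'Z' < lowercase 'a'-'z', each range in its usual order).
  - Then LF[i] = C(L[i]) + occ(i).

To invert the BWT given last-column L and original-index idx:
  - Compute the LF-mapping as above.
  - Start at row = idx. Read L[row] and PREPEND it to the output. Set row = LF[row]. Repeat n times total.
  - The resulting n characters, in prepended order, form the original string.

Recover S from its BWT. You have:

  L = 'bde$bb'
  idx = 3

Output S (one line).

LF mapping: 1 4 5 0 2 3
Walk LF starting at row 3, prepending L[row]:
  step 1: row=3, L[3]='$', prepend. Next row=LF[3]=0
  step 2: row=0, L[0]='b', prepend. Next row=LF[0]=1
  step 3: row=1, L[1]='d', prepend. Next row=LF[1]=4
  step 4: row=4, L[4]='b', prepend. Next row=LF[4]=2
  step 5: row=2, L[2]='e', prepend. Next row=LF[2]=5
  step 6: row=5, L[5]='b', prepend. Next row=LF[5]=3
Reversed output: bebdb$

Answer: bebdb$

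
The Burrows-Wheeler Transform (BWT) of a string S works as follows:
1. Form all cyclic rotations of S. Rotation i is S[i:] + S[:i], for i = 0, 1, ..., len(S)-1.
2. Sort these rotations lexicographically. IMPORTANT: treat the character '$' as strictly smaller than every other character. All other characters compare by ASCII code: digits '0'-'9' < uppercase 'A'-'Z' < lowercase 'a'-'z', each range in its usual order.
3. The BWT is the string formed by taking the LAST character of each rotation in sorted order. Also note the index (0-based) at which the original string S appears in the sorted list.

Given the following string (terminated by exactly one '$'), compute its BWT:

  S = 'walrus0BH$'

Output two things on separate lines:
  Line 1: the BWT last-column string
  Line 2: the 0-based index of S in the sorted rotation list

All 10 rotations (rotation i = S[i:]+S[:i]):
  rot[0] = walrus0BH$
  rot[1] = alrus0BH$w
  rot[2] = lrus0BH$wa
  rot[3] = rus0BH$wal
  rot[4] = us0BH$walr
  rot[5] = s0BH$walru
  rot[6] = 0BH$walrus
  rot[7] = BH$walrus0
  rot[8] = H$walrus0B
  rot[9] = $walrus0BH
Sorted (with $ < everything):
  sorted[0] = $walrus0BH  (last char: 'H')
  sorted[1] = 0BH$walrus  (last char: 's')
  sorted[2] = BH$walrus0  (last char: '0')
  sorted[3] = H$walrus0B  (last char: 'B')
  sorted[4] = alrus0BH$w  (last char: 'w')
  sorted[5] = lrus0BH$wa  (last char: 'a')
  sorted[6] = rus0BH$wal  (last char: 'l')
  sorted[7] = s0BH$walru  (last char: 'u')
  sorted[8] = us0BH$walr  (last char: 'r')
  sorted[9] = walrus0BH$  (last char: '$')
Last column: Hs0Bwalur$
Original string S is at sorted index 9

Answer: Hs0Bwalur$
9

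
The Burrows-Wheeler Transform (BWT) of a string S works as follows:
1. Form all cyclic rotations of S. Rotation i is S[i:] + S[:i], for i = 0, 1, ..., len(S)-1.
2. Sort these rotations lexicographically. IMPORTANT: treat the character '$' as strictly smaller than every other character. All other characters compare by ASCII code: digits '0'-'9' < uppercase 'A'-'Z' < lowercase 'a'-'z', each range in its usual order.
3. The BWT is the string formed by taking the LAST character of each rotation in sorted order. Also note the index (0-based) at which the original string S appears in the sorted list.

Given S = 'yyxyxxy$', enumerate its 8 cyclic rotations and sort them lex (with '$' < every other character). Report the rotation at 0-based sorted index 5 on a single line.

All 8 rotations (rotation i = S[i:]+S[:i]):
  rot[0] = yyxyxxy$
  rot[1] = yxyxxy$y
  rot[2] = xyxxy$yy
  rot[3] = yxxy$yyx
  rot[4] = xxy$yyxy
  rot[5] = xy$yyxyx
  rot[6] = y$yyxyxx
  rot[7] = $yyxyxxy
Sorted (with $ < everything):
  sorted[0] = $yyxyxxy
  sorted[1] = xxy$yyxy
  sorted[2] = xy$yyxyx
  sorted[3] = xyxxy$yy
  sorted[4] = y$yyxyxx
  sorted[5] = yxxy$yyx
  sorted[6] = yxyxxy$y
  sorted[7] = yyxyxxy$
sorted[5] = yxxy$yyx

Answer: yxxy$yyx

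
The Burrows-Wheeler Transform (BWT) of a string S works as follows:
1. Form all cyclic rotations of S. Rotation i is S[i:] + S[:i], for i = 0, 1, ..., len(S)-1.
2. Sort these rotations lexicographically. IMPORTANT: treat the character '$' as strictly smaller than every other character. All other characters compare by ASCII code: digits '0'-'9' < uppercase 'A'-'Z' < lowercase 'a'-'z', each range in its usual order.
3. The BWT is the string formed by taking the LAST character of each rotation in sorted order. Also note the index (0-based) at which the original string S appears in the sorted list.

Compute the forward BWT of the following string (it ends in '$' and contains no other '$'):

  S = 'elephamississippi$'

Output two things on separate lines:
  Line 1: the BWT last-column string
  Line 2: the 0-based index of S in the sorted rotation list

Answer: ih$lppssmeaepissii
2

Derivation:
All 18 rotations (rotation i = S[i:]+S[:i]):
  rot[0] = elephamississippi$
  rot[1] = lephamississippi$e
  rot[2] = ephamississippi$el
  rot[3] = phamississippi$ele
  rot[4] = hamississippi$elep
  rot[5] = amississippi$eleph
  rot[6] = mississippi$elepha
  rot[7] = ississippi$elepham
  rot[8] = ssissippi$elephami
  rot[9] = sissippi$elephamis
  rot[10] = issippi$elephamiss
  rot[11] = ssippi$elephamissi
  rot[12] = sippi$elephamissis
  rot[13] = ippi$elephamississ
  rot[14] = ppi$elephamississi
  rot[15] = pi$elephamississip
  rot[16] = i$elephamississipp
  rot[17] = $elephamississippi
Sorted (with $ < everything):
  sorted[0] = $elephamississippi  (last char: 'i')
  sorted[1] = amississippi$eleph  (last char: 'h')
  sorted[2] = elephamississippi$  (last char: '$')
  sorted[3] = ephamississippi$el  (last char: 'l')
  sorted[4] = hamississippi$elep  (last char: 'p')
  sorted[5] = i$elephamississipp  (last char: 'p')
  sorted[6] = ippi$elephamississ  (last char: 's')
  sorted[7] = issippi$elephamiss  (last char: 's')
  sorted[8] = ississippi$elepham  (last char: 'm')
  sorted[9] = lephamississippi$e  (last char: 'e')
  sorted[10] = mississippi$elepha  (last char: 'a')
  sorted[11] = phamississippi$ele  (last char: 'e')
  sorted[12] = pi$elephamississip  (last char: 'p')
  sorted[13] = ppi$elephamississi  (last char: 'i')
  sorted[14] = sippi$elephamissis  (last char: 's')
  sorted[15] = sissippi$elephamis  (last char: 's')
  sorted[16] = ssippi$elephamissi  (last char: 'i')
  sorted[17] = ssissippi$elephami  (last char: 'i')
Last column: ih$lppssmeaepissii
Original string S is at sorted index 2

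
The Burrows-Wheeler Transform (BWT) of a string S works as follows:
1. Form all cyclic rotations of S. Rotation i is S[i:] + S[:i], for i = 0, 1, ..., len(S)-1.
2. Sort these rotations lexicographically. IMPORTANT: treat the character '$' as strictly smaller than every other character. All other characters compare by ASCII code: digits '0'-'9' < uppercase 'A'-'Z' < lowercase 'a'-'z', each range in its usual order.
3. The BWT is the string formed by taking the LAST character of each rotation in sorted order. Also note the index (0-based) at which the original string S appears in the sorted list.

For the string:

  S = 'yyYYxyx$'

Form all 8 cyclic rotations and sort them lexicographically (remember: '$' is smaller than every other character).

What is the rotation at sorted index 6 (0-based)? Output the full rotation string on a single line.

All 8 rotations (rotation i = S[i:]+S[:i]):
  rot[0] = yyYYxyx$
  rot[1] = yYYxyx$y
  rot[2] = YYxyx$yy
  rot[3] = Yxyx$yyY
  rot[4] = xyx$yyYY
  rot[5] = yx$yyYYx
  rot[6] = x$yyYYxy
  rot[7] = $yyYYxyx
Sorted (with $ < everything):
  sorted[0] = $yyYYxyx
  sorted[1] = YYxyx$yy
  sorted[2] = Yxyx$yyY
  sorted[3] = x$yyYYxy
  sorted[4] = xyx$yyYY
  sorted[5] = yYYxyx$y
  sorted[6] = yx$yyYYx
  sorted[7] = yyYYxyx$
sorted[6] = yx$yyYYx

Answer: yx$yyYYx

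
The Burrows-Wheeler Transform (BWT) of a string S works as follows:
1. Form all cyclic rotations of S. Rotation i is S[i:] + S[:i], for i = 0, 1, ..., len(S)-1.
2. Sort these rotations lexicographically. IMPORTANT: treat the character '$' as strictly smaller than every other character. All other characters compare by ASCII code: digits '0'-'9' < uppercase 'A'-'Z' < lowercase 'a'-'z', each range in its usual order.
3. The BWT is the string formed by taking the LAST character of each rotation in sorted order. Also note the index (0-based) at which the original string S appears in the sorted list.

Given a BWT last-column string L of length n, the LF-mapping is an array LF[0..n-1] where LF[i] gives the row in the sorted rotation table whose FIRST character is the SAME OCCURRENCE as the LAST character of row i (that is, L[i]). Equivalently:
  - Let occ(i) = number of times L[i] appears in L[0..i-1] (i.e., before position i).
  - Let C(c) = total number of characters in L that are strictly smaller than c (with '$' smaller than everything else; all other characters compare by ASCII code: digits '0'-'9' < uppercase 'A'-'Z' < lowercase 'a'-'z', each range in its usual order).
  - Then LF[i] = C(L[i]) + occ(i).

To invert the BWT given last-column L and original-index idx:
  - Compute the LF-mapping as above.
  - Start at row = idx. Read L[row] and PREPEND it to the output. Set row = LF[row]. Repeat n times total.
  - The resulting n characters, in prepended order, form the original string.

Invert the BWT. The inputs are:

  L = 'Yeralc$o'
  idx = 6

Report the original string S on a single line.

Answer: oracleY$

Derivation:
LF mapping: 1 4 7 2 5 3 0 6
Walk LF starting at row 6, prepending L[row]:
  step 1: row=6, L[6]='$', prepend. Next row=LF[6]=0
  step 2: row=0, L[0]='Y', prepend. Next row=LF[0]=1
  step 3: row=1, L[1]='e', prepend. Next row=LF[1]=4
  step 4: row=4, L[4]='l', prepend. Next row=LF[4]=5
  step 5: row=5, L[5]='c', prepend. Next row=LF[5]=3
  step 6: row=3, L[3]='a', prepend. Next row=LF[3]=2
  step 7: row=2, L[2]='r', prepend. Next row=LF[2]=7
  step 8: row=7, L[7]='o', prepend. Next row=LF[7]=6
Reversed output: oracleY$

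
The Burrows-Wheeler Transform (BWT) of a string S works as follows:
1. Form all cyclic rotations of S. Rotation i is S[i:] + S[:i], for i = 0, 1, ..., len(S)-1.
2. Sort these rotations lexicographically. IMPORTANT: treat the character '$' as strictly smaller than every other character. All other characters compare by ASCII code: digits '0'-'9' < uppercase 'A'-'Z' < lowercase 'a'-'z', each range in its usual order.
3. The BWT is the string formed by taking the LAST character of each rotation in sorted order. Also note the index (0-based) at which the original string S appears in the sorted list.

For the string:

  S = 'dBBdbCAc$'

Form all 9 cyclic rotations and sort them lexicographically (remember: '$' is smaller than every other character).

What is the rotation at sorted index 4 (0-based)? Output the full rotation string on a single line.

Answer: CAc$dBBdb

Derivation:
All 9 rotations (rotation i = S[i:]+S[:i]):
  rot[0] = dBBdbCAc$
  rot[1] = BBdbCAc$d
  rot[2] = BdbCAc$dB
  rot[3] = dbCAc$dBB
  rot[4] = bCAc$dBBd
  rot[5] = CAc$dBBdb
  rot[6] = Ac$dBBdbC
  rot[7] = c$dBBdbCA
  rot[8] = $dBBdbCAc
Sorted (with $ < everything):
  sorted[0] = $dBBdbCAc
  sorted[1] = Ac$dBBdbC
  sorted[2] = BBdbCAc$d
  sorted[3] = BdbCAc$dB
  sorted[4] = CAc$dBBdb
  sorted[5] = bCAc$dBBd
  sorted[6] = c$dBBdbCA
  sorted[7] = dBBdbCAc$
  sorted[8] = dbCAc$dBB
sorted[4] = CAc$dBBdb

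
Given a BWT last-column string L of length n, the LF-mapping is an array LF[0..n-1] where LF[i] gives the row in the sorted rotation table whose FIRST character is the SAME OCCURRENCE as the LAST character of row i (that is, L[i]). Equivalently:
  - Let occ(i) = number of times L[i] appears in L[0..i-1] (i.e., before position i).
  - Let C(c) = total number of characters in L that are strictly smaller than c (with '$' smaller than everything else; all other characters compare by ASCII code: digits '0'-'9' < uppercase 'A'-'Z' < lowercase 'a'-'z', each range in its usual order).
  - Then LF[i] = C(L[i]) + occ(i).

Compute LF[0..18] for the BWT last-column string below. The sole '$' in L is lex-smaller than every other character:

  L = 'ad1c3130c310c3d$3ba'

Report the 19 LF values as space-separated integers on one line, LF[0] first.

Char counts: '$':1, '0':2, '1':3, '3':5, 'a':2, 'b':1, 'c':3, 'd':2
C (first-col start): C('$')=0, C('0')=1, C('1')=3, C('3')=6, C('a')=11, C('b')=13, C('c')=14, C('d')=17
L[0]='a': occ=0, LF[0]=C('a')+0=11+0=11
L[1]='d': occ=0, LF[1]=C('d')+0=17+0=17
L[2]='1': occ=0, LF[2]=C('1')+0=3+0=3
L[3]='c': occ=0, LF[3]=C('c')+0=14+0=14
L[4]='3': occ=0, LF[4]=C('3')+0=6+0=6
L[5]='1': occ=1, LF[5]=C('1')+1=3+1=4
L[6]='3': occ=1, LF[6]=C('3')+1=6+1=7
L[7]='0': occ=0, LF[7]=C('0')+0=1+0=1
L[8]='c': occ=1, LF[8]=C('c')+1=14+1=15
L[9]='3': occ=2, LF[9]=C('3')+2=6+2=8
L[10]='1': occ=2, LF[10]=C('1')+2=3+2=5
L[11]='0': occ=1, LF[11]=C('0')+1=1+1=2
L[12]='c': occ=2, LF[12]=C('c')+2=14+2=16
L[13]='3': occ=3, LF[13]=C('3')+3=6+3=9
L[14]='d': occ=1, LF[14]=C('d')+1=17+1=18
L[15]='$': occ=0, LF[15]=C('$')+0=0+0=0
L[16]='3': occ=4, LF[16]=C('3')+4=6+4=10
L[17]='b': occ=0, LF[17]=C('b')+0=13+0=13
L[18]='a': occ=1, LF[18]=C('a')+1=11+1=12

Answer: 11 17 3 14 6 4 7 1 15 8 5 2 16 9 18 0 10 13 12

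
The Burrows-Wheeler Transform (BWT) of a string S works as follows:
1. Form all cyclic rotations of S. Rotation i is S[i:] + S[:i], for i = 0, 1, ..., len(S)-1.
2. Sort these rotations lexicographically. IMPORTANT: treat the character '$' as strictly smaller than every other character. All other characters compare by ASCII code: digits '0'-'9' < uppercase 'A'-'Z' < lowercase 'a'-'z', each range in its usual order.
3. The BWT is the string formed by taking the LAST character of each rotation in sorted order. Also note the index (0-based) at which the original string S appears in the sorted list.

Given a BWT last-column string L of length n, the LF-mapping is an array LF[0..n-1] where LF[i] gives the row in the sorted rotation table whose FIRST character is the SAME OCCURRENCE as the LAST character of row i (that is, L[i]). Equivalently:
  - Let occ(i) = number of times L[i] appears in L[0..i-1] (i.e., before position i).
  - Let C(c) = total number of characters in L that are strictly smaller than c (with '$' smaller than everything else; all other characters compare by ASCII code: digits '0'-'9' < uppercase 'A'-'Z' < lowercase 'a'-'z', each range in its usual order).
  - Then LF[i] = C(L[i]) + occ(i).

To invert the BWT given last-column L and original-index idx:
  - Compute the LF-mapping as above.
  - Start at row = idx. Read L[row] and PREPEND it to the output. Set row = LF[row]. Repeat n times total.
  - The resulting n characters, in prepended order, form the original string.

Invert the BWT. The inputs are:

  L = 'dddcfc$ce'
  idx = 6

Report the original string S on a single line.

LF mapping: 4 5 6 1 8 2 0 3 7
Walk LF starting at row 6, prepending L[row]:
  step 1: row=6, L[6]='$', prepend. Next row=LF[6]=0
  step 2: row=0, L[0]='d', prepend. Next row=LF[0]=4
  step 3: row=4, L[4]='f', prepend. Next row=LF[4]=8
  step 4: row=8, L[8]='e', prepend. Next row=LF[8]=7
  step 5: row=7, L[7]='c', prepend. Next row=LF[7]=3
  step 6: row=3, L[3]='c', prepend. Next row=LF[3]=1
  step 7: row=1, L[1]='d', prepend. Next row=LF[1]=5
  step 8: row=5, L[5]='c', prepend. Next row=LF[5]=2
  step 9: row=2, L[2]='d', prepend. Next row=LF[2]=6
Reversed output: dcdccefd$

Answer: dcdccefd$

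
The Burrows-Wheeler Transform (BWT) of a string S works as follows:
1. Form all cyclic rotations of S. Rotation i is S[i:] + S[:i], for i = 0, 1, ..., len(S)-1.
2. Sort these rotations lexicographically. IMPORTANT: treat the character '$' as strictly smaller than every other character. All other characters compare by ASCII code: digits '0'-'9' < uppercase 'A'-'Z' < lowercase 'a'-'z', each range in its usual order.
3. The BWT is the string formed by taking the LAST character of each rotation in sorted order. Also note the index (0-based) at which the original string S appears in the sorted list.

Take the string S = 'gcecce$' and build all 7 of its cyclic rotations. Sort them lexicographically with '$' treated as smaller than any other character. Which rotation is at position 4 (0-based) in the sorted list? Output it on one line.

Answer: e$gcecc

Derivation:
All 7 rotations (rotation i = S[i:]+S[:i]):
  rot[0] = gcecce$
  rot[1] = cecce$g
  rot[2] = ecce$gc
  rot[3] = cce$gce
  rot[4] = ce$gcec
  rot[5] = e$gcecc
  rot[6] = $gcecce
Sorted (with $ < everything):
  sorted[0] = $gcecce
  sorted[1] = cce$gce
  sorted[2] = ce$gcec
  sorted[3] = cecce$g
  sorted[4] = e$gcecc
  sorted[5] = ecce$gc
  sorted[6] = gcecce$
sorted[4] = e$gcecc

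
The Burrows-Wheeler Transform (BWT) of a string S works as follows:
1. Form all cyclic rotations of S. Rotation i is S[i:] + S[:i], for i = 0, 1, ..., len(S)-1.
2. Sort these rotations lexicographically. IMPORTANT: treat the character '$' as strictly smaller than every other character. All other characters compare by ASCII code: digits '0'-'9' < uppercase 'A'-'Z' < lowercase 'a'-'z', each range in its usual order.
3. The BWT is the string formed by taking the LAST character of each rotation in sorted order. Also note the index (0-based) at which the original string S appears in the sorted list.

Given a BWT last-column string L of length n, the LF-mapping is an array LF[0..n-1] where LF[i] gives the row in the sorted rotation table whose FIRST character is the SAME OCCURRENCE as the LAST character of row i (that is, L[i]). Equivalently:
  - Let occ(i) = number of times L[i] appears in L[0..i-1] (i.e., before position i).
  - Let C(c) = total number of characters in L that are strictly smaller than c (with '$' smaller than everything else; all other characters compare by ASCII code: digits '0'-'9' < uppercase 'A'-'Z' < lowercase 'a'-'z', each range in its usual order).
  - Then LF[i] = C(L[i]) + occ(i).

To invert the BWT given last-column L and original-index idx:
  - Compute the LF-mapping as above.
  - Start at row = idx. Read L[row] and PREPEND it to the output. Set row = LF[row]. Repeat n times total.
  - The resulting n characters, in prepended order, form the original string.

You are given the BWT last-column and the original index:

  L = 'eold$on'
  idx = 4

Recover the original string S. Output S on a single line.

LF mapping: 2 5 3 1 0 6 4
Walk LF starting at row 4, prepending L[row]:
  step 1: row=4, L[4]='$', prepend. Next row=LF[4]=0
  step 2: row=0, L[0]='e', prepend. Next row=LF[0]=2
  step 3: row=2, L[2]='l', prepend. Next row=LF[2]=3
  step 4: row=3, L[3]='d', prepend. Next row=LF[3]=1
  step 5: row=1, L[1]='o', prepend. Next row=LF[1]=5
  step 6: row=5, L[5]='o', prepend. Next row=LF[5]=6
  step 7: row=6, L[6]='n', prepend. Next row=LF[6]=4
Reversed output: noodle$

Answer: noodle$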